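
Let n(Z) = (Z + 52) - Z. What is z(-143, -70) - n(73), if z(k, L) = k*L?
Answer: 9958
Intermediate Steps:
z(k, L) = L*k
n(Z) = 52 (n(Z) = (52 + Z) - Z = 52)
z(-143, -70) - n(73) = -70*(-143) - 1*52 = 10010 - 52 = 9958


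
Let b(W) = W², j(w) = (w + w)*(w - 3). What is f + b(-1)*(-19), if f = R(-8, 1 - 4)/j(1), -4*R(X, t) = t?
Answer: -307/16 ≈ -19.188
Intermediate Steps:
R(X, t) = -t/4
j(w) = 2*w*(-3 + w) (j(w) = (2*w)*(-3 + w) = 2*w*(-3 + w))
f = -3/16 (f = (-(1 - 4)/4)/((2*1*(-3 + 1))) = (-¼*(-3))/((2*1*(-2))) = (¾)/(-4) = (¾)*(-¼) = -3/16 ≈ -0.18750)
f + b(-1)*(-19) = -3/16 + (-1)²*(-19) = -3/16 + 1*(-19) = -3/16 - 19 = -307/16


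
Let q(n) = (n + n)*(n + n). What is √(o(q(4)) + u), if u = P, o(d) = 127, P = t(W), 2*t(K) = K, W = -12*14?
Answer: √43 ≈ 6.5574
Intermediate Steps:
W = -168
t(K) = K/2
q(n) = 4*n² (q(n) = (2*n)*(2*n) = 4*n²)
P = -84 (P = (½)*(-168) = -84)
u = -84
√(o(q(4)) + u) = √(127 - 84) = √43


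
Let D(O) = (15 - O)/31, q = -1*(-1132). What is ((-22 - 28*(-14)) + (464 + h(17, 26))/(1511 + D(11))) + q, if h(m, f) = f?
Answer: 14075276/9369 ≈ 1502.3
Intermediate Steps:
q = 1132
D(O) = 15/31 - O/31 (D(O) = (15 - O)*(1/31) = 15/31 - O/31)
((-22 - 28*(-14)) + (464 + h(17, 26))/(1511 + D(11))) + q = ((-22 - 28*(-14)) + (464 + 26)/(1511 + (15/31 - 1/31*11))) + 1132 = ((-22 + 392) + 490/(1511 + (15/31 - 11/31))) + 1132 = (370 + 490/(1511 + 4/31)) + 1132 = (370 + 490/(46845/31)) + 1132 = (370 + 490*(31/46845)) + 1132 = (370 + 3038/9369) + 1132 = 3469568/9369 + 1132 = 14075276/9369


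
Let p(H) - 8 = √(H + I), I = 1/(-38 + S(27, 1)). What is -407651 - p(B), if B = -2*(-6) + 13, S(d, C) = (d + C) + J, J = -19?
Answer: -407659 - 2*√5249/29 ≈ -4.0766e+5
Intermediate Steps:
S(d, C) = -19 + C + d (S(d, C) = (d + C) - 19 = (C + d) - 19 = -19 + C + d)
B = 25 (B = 12 + 13 = 25)
I = -1/29 (I = 1/(-38 + (-19 + 1 + 27)) = 1/(-38 + 9) = 1/(-29) = -1/29 ≈ -0.034483)
p(H) = 8 + √(-1/29 + H) (p(H) = 8 + √(H - 1/29) = 8 + √(-1/29 + H))
-407651 - p(B) = -407651 - (8 + √(-29 + 841*25)/29) = -407651 - (8 + √(-29 + 21025)/29) = -407651 - (8 + √20996/29) = -407651 - (8 + (2*√5249)/29) = -407651 - (8 + 2*√5249/29) = -407651 + (-8 - 2*√5249/29) = -407659 - 2*√5249/29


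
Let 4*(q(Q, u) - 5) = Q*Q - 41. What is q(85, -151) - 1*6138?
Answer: -4337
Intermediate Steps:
q(Q, u) = -21/4 + Q²/4 (q(Q, u) = 5 + (Q*Q - 41)/4 = 5 + (Q² - 41)/4 = 5 + (-41 + Q²)/4 = 5 + (-41/4 + Q²/4) = -21/4 + Q²/4)
q(85, -151) - 1*6138 = (-21/4 + (¼)*85²) - 1*6138 = (-21/4 + (¼)*7225) - 6138 = (-21/4 + 7225/4) - 6138 = 1801 - 6138 = -4337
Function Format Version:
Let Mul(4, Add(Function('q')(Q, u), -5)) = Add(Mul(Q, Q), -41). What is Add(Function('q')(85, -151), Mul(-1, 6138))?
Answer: -4337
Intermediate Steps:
Function('q')(Q, u) = Add(Rational(-21, 4), Mul(Rational(1, 4), Pow(Q, 2))) (Function('q')(Q, u) = Add(5, Mul(Rational(1, 4), Add(Mul(Q, Q), -41))) = Add(5, Mul(Rational(1, 4), Add(Pow(Q, 2), -41))) = Add(5, Mul(Rational(1, 4), Add(-41, Pow(Q, 2)))) = Add(5, Add(Rational(-41, 4), Mul(Rational(1, 4), Pow(Q, 2)))) = Add(Rational(-21, 4), Mul(Rational(1, 4), Pow(Q, 2))))
Add(Function('q')(85, -151), Mul(-1, 6138)) = Add(Add(Rational(-21, 4), Mul(Rational(1, 4), Pow(85, 2))), Mul(-1, 6138)) = Add(Add(Rational(-21, 4), Mul(Rational(1, 4), 7225)), -6138) = Add(Add(Rational(-21, 4), Rational(7225, 4)), -6138) = Add(1801, -6138) = -4337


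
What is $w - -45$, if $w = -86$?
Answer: $-41$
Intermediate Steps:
$w - -45 = -86 - -45 = -86 + 45 = -41$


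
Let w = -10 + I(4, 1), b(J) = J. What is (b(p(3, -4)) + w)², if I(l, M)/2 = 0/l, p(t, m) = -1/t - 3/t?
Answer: 1156/9 ≈ 128.44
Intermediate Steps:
p(t, m) = -4/t
I(l, M) = 0 (I(l, M) = 2*(0/l) = 2*0 = 0)
w = -10 (w = -10 + 0 = -10)
(b(p(3, -4)) + w)² = (-4/3 - 10)² = (-34/3)² = 1156/9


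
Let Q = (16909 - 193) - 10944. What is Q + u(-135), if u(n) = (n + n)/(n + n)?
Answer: 5773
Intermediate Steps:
u(n) = 1 (u(n) = (2*n)/((2*n)) = (2*n)*(1/(2*n)) = 1)
Q = 5772 (Q = 16716 - 10944 = 5772)
Q + u(-135) = 5772 + 1 = 5773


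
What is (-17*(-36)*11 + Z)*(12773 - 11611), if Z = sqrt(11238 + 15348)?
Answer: 7822584 + 3486*sqrt(2954) ≈ 8.0120e+6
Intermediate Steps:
Z = 3*sqrt(2954) (Z = sqrt(26586) = 3*sqrt(2954) ≈ 163.05)
(-17*(-36)*11 + Z)*(12773 - 11611) = (-17*(-36)*11 + 3*sqrt(2954))*(12773 - 11611) = (612*11 + 3*sqrt(2954))*1162 = (6732 + 3*sqrt(2954))*1162 = 7822584 + 3486*sqrt(2954)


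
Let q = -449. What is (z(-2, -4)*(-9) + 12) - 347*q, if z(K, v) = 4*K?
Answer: 155887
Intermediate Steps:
(z(-2, -4)*(-9) + 12) - 347*q = ((4*(-2))*(-9) + 12) - 347*(-449) = (-8*(-9) + 12) + 155803 = (72 + 12) + 155803 = 84 + 155803 = 155887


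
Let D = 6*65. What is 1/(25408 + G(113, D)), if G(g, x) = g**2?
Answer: 1/38177 ≈ 2.6194e-5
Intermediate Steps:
D = 390
1/(25408 + G(113, D)) = 1/(25408 + 113**2) = 1/(25408 + 12769) = 1/38177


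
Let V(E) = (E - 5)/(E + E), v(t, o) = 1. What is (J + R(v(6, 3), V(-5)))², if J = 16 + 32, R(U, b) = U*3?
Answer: 2601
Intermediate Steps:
V(E) = (-5 + E)/(2*E) (V(E) = (-5 + E)/((2*E)) = (-5 + E)*(1/(2*E)) = (-5 + E)/(2*E))
R(U, b) = 3*U
J = 48
(J + R(v(6, 3), V(-5)))² = (48 + 3*1)² = (48 + 3)² = 51² = 2601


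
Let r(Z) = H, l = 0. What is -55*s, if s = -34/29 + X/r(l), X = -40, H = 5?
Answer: 14630/29 ≈ 504.48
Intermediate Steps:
r(Z) = 5
s = -266/29 (s = -34/29 - 40/5 = -34*1/29 - 40*⅕ = -34/29 - 8 = -266/29 ≈ -9.1724)
-55*s = -55*(-266/29) = 14630/29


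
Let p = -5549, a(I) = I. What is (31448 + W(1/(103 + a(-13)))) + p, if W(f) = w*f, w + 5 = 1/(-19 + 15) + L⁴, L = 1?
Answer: 9323623/360 ≈ 25899.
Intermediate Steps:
w = -17/4 (w = -5 + (1/(-19 + 15) + 1⁴) = -5 + (1/(-4) + 1) = -5 + (-¼ + 1) = -5 + ¾ = -17/4 ≈ -4.2500)
W(f) = -17*f/4
(31448 + W(1/(103 + a(-13)))) + p = (31448 - 17/(4*(103 - 13))) - 5549 = (31448 - 17/4/90) - 5549 = (31448 - 17/4*1/90) - 5549 = (31448 - 17/360) - 5549 = 11321263/360 - 5549 = 9323623/360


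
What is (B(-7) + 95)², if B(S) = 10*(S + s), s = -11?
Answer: 7225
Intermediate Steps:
B(S) = -110 + 10*S (B(S) = 10*(S - 11) = 10*(-11 + S) = -110 + 10*S)
(B(-7) + 95)² = ((-110 + 10*(-7)) + 95)² = ((-110 - 70) + 95)² = (-180 + 95)² = (-85)² = 7225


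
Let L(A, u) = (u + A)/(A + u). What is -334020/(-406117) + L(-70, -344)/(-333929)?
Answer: 111538558463/135614243693 ≈ 0.82247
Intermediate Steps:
L(A, u) = 1 (L(A, u) = (A + u)/(A + u) = 1)
-334020/(-406117) + L(-70, -344)/(-333929) = -334020/(-406117) + 1/(-333929) = -334020*(-1/406117) + 1*(-1/333929) = 334020/406117 - 1/333929 = 111538558463/135614243693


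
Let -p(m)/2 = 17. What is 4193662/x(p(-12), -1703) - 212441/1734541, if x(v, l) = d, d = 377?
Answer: 7273998588885/653921957 ≈ 11124.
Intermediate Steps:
p(m) = -34 (p(m) = -2*17 = -34)
x(v, l) = 377
4193662/x(p(-12), -1703) - 212441/1734541 = 4193662/377 - 212441/1734541 = 7273998588885/653921957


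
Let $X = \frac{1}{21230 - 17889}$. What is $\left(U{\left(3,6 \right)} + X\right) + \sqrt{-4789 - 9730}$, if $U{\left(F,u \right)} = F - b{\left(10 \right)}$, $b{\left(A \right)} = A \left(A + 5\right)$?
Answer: $- \frac{491126}{3341} + i \sqrt{14519} \approx -147.0 + 120.49 i$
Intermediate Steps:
$b{\left(A \right)} = A \left(5 + A\right)$
$U{\left(F,u \right)} = -150 + F$ ($U{\left(F,u \right)} = F - 10 \left(5 + 10\right) = F - 10 \cdot 15 = F - 150 = -150 + F$)
$X = \frac{1}{3341} \approx 0.00029931$
$\left(U{\left(3,6 \right)} + X\right) + \sqrt{-4789 - 9730} = \left(\left(-150 + 3\right) + \frac{1}{3341}\right) + \sqrt{-4789 - 9730} = \left(-147 + \frac{1}{3341}\right) + \sqrt{-14519} = - \frac{491126}{3341} + i \sqrt{14519}$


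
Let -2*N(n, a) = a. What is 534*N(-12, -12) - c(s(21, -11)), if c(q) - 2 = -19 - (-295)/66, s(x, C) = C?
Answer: 212291/66 ≈ 3216.5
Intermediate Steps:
N(n, a) = -a/2
c(q) = -827/66 (c(q) = 2 + (-19 - (-295)/66) = 2 + (-19 - 1*(-295/66)) = 2 + (-19 + 295/66) = 2 - 959/66 = -827/66)
534*N(-12, -12) - c(s(21, -11)) = 534*(-½*(-12)) - 1*(-827/66) = 534*6 + 827/66 = 3204 + 827/66 = 212291/66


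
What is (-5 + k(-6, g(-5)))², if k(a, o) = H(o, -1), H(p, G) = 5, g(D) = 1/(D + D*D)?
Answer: 0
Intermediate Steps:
g(D) = 1/(D + D²)
k(a, o) = 5
(-5 + k(-6, g(-5)))² = (-5 + 5)² = 0² = 0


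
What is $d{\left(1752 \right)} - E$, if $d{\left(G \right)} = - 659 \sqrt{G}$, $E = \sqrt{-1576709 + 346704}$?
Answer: $- 1318 \sqrt{438} - i \sqrt{1230005} \approx -27584.0 - 1109.1 i$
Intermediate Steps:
$E = i \sqrt{1230005}$ ($E = \sqrt{-1230005} = i \sqrt{1230005} \approx 1109.1 i$)
$d{\left(1752 \right)} - E = - 659 \sqrt{1752} - i \sqrt{1230005} = - 659 \cdot 2 \sqrt{438} - i \sqrt{1230005} = - 1318 \sqrt{438} - i \sqrt{1230005}$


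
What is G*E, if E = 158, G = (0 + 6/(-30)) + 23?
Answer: 18012/5 ≈ 3602.4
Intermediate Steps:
G = 114/5 (G = (0 + 6*(-1/30)) + 23 = (0 - ⅕) + 23 = -⅕ + 23 = 114/5 ≈ 22.800)
G*E = (114/5)*158 = 18012/5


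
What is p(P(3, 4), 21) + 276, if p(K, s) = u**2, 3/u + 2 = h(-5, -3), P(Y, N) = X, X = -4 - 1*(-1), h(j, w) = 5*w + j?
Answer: 133593/484 ≈ 276.02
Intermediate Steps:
h(j, w) = j + 5*w
X = -3 (X = -4 + 1 = -3)
P(Y, N) = -3
u = -3/22 (u = 3/(-2 + (-5 + 5*(-3))) = 3/(-2 + (-5 - 15)) = 3/(-2 - 20) = 3/(-22) = 3*(-1/22) = -3/22 ≈ -0.13636)
p(K, s) = 9/484 (p(K, s) = (-3/22)**2 = 9/484)
p(P(3, 4), 21) + 276 = 9/484 + 276 = 133593/484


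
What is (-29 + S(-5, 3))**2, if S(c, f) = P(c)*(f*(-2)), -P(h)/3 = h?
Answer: 14161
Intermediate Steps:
P(h) = -3*h
S(c, f) = 6*c*f (S(c, f) = (-3*c)*(f*(-2)) = (-3*c)*(-2*f) = 6*c*f)
(-29 + S(-5, 3))**2 = (-29 + 6*(-5)*3)**2 = (-29 - 90)**2 = (-119)**2 = 14161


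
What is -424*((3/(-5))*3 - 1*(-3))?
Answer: -2544/5 ≈ -508.80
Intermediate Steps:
-424*((3/(-5))*3 - 1*(-3)) = -424*((3*(-⅕))*3 + 3) = -424*(-⅗*3 + 3) = -424*(-9/5 + 3) = -424*6/5 = -2544/5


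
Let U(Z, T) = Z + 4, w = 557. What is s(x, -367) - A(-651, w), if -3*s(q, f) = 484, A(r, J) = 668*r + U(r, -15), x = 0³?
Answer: 1306061/3 ≈ 4.3535e+5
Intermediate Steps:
U(Z, T) = 4 + Z
x = 0
A(r, J) = 4 + 669*r (A(r, J) = 668*r + (4 + r) = 4 + 669*r)
s(q, f) = -484/3 (s(q, f) = -⅓*484 = -484/3)
s(x, -367) - A(-651, w) = -484/3 - (4 + 669*(-651)) = -484/3 - (4 - 435519) = -484/3 - 1*(-435515) = -484/3 + 435515 = 1306061/3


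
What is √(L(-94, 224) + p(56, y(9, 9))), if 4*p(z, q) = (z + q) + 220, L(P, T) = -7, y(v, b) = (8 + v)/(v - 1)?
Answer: √4002/8 ≈ 7.9077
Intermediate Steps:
y(v, b) = (8 + v)/(-1 + v)
p(z, q) = 55 + q/4 + z/4 (p(z, q) = ((z + q) + 220)/4 = ((q + z) + 220)/4 = (220 + q + z)/4 = 55 + q/4 + z/4)
√(L(-94, 224) + p(56, y(9, 9))) = √(-7 + (55 + ((8 + 9)/(-1 + 9))/4 + (¼)*56)) = √(-7 + (55 + (17/8)/4 + 14)) = √(-7 + (55 + ((⅛)*17)/4 + 14)) = √(-7 + (55 + (¼)*(17/8) + 14)) = √(-7 + (55 + 17/32 + 14)) = √(-7 + 2225/32) = √(2001/32) = √4002/8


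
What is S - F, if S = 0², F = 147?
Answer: -147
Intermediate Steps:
S = 0
S - F = 0 - 1*147 = 0 - 147 = -147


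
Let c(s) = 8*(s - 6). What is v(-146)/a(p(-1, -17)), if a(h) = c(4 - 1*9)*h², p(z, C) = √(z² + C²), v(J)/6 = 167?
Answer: -501/12760 ≈ -0.039263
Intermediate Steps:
v(J) = 1002 (v(J) = 6*167 = 1002)
c(s) = -48 + 8*s (c(s) = 8*(-6 + s) = -48 + 8*s)
p(z, C) = √(C² + z²)
a(h) = -88*h² (a(h) = (-48 + 8*(4 - 1*9))*h² = (-48 + 8*(4 - 9))*h² = (-48 + 8*(-5))*h² = (-48 - 40)*h² = -88*h²)
v(-146)/a(p(-1, -17)) = 1002/((-88*(√((-17)² + (-1)²))²)) = 1002/((-88*(√(289 + 1))²)) = 1002/((-88*(√290)²)) = 1002/((-88*290)) = 1002/(-25520) = 1002*(-1/25520) = -501/12760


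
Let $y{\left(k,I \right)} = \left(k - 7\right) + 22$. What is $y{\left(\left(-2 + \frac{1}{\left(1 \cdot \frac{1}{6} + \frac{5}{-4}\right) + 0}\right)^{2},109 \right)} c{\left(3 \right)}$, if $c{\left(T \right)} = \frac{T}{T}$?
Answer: $\frac{3979}{169} \approx 23.544$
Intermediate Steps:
$y{\left(k,I \right)} = 15 + k$ ($y{\left(k,I \right)} = \left(-7 + k\right) + 22 = 15 + k$)
$c{\left(T \right)} = 1$
$y{\left(\left(-2 + \frac{1}{\left(1 \cdot \frac{1}{6} + \frac{5}{-4}\right) + 0}\right)^{2},109 \right)} c{\left(3 \right)} = \left(15 + \left(-2 + \frac{1}{\left(1 \cdot \frac{1}{6} + \frac{5}{-4}\right) + 0}\right)^{2}\right) 1 = \left(15 + \left(-2 + \frac{1}{\left(1 \cdot \frac{1}{6} + 5 \left(- \frac{1}{4}\right)\right) + 0}\right)^{2}\right) 1 = \left(15 + \left(-2 + \frac{1}{\left(\frac{1}{6} - \frac{5}{4}\right) + 0}\right)^{2}\right) 1 = \left(15 + \left(-2 + \frac{1}{- \frac{13}{12} + 0}\right)^{2}\right) 1 = \left(15 + \left(-2 + \frac{1}{- \frac{13}{12}}\right)^{2}\right) 1 = \left(15 + \left(-2 - \frac{12}{13}\right)^{2}\right) 1 = \left(15 + \left(- \frac{38}{13}\right)^{2}\right) 1 = \left(15 + \frac{1444}{169}\right) 1 = \frac{3979}{169} \cdot 1 = \frac{3979}{169}$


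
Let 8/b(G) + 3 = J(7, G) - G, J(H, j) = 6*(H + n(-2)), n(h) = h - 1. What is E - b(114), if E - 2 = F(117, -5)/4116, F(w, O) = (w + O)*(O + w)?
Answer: 1114/217 ≈ 5.1336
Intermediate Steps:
n(h) = -1 + h
J(H, j) = -18 + 6*H (J(H, j) = 6*(H + (-1 - 2)) = 6*(H - 3) = 6*(-3 + H) = -18 + 6*H)
b(G) = 8/(21 - G) (b(G) = 8/(-3 + ((-18 + 6*7) - G)) = 8/(-3 + ((-18 + 42) - G)) = 8/(-3 + (24 - G)) = 8/(21 - G))
F(w, O) = (O + w)**2 (F(w, O) = (O + w)*(O + w) = (O + w)**2)
E = 106/21 (E = 2 + (-5 + 117)**2/4116 = 2 + 112**2*(1/4116) = 2 + 12544*(1/4116) = 2 + 64/21 = 106/21 ≈ 5.0476)
E - b(114) = 106/21 - 8/(21 - 1*114) = 106/21 - 8/(21 - 114) = 106/21 - 8/(-93) = 106/21 - 8*(-1)/93 = 106/21 - 1*(-8/93) = 106/21 + 8/93 = 1114/217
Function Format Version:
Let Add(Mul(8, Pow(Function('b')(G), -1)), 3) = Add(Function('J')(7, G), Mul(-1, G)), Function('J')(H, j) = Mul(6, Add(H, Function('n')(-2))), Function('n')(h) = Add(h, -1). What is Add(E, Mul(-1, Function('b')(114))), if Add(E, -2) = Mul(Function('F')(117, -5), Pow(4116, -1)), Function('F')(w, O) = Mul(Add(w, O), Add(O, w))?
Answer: Rational(1114, 217) ≈ 5.1336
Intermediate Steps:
Function('n')(h) = Add(-1, h)
Function('J')(H, j) = Add(-18, Mul(6, H)) (Function('J')(H, j) = Mul(6, Add(H, Add(-1, -2))) = Mul(6, Add(H, -3)) = Mul(6, Add(-3, H)) = Add(-18, Mul(6, H)))
Function('b')(G) = Mul(8, Pow(Add(21, Mul(-1, G)), -1)) (Function('b')(G) = Mul(8, Pow(Add(-3, Add(Add(-18, Mul(6, 7)), Mul(-1, G))), -1)) = Mul(8, Pow(Add(-3, Add(Add(-18, 42), Mul(-1, G))), -1)) = Mul(8, Pow(Add(-3, Add(24, Mul(-1, G))), -1)) = Mul(8, Pow(Add(21, Mul(-1, G)), -1)))
Function('F')(w, O) = Pow(Add(O, w), 2) (Function('F')(w, O) = Mul(Add(O, w), Add(O, w)) = Pow(Add(O, w), 2))
E = Rational(106, 21) (E = Add(2, Mul(Pow(Add(-5, 117), 2), Pow(4116, -1))) = Add(2, Mul(Pow(112, 2), Rational(1, 4116))) = Add(2, Mul(12544, Rational(1, 4116))) = Add(2, Rational(64, 21)) = Rational(106, 21) ≈ 5.0476)
Add(E, Mul(-1, Function('b')(114))) = Add(Rational(106, 21), Mul(-1, Mul(8, Pow(Add(21, Mul(-1, 114)), -1)))) = Add(Rational(106, 21), Mul(-1, Mul(8, Pow(Add(21, -114), -1)))) = Add(Rational(106, 21), Mul(-1, Mul(8, Pow(-93, -1)))) = Add(Rational(106, 21), Mul(-1, Mul(8, Rational(-1, 93)))) = Add(Rational(106, 21), Mul(-1, Rational(-8, 93))) = Add(Rational(106, 21), Rational(8, 93)) = Rational(1114, 217)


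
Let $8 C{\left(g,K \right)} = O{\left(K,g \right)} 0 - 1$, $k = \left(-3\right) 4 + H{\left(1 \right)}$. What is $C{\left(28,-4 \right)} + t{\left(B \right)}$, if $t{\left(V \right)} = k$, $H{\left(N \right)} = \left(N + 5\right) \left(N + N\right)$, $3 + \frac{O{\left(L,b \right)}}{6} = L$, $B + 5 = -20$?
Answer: $- \frac{1}{8} \approx -0.125$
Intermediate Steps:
$B = -25$ ($B = -5 - 20 = -25$)
$O{\left(L,b \right)} = -18 + 6 L$
$H{\left(N \right)} = 2 N \left(5 + N\right)$ ($H{\left(N \right)} = \left(5 + N\right) 2 N = 2 N \left(5 + N\right)$)
$k = 0$ ($k = \left(-3\right) 4 + 2 \cdot 1 \left(5 + 1\right) = -12 + 2 \cdot 1 \cdot 6 = -12 + 12 = 0$)
$C{\left(g,K \right)} = - \frac{1}{8}$ ($C{\left(g,K \right)} = \frac{\left(-18 + 6 K\right) 0 - 1}{8} = \frac{0 - 1}{8} = \frac{1}{8} \left(-1\right) = - \frac{1}{8}$)
$t{\left(V \right)} = 0$
$C{\left(28,-4 \right)} + t{\left(B \right)} = - \frac{1}{8} + 0 = - \frac{1}{8}$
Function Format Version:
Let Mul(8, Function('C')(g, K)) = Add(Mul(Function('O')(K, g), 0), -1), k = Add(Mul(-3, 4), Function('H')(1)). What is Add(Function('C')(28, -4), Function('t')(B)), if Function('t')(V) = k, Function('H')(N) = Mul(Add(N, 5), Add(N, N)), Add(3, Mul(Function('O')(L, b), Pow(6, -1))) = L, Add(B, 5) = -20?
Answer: Rational(-1, 8) ≈ -0.12500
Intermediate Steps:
B = -25 (B = Add(-5, -20) = -25)
Function('O')(L, b) = Add(-18, Mul(6, L))
Function('H')(N) = Mul(2, N, Add(5, N)) (Function('H')(N) = Mul(Add(5, N), Mul(2, N)) = Mul(2, N, Add(5, N)))
k = 0 (k = Add(Mul(-3, 4), Mul(2, 1, Add(5, 1))) = Add(-12, Mul(2, 1, 6)) = Add(-12, 12) = 0)
Function('C')(g, K) = Rational(-1, 8) (Function('C')(g, K) = Mul(Rational(1, 8), Add(Mul(Add(-18, Mul(6, K)), 0), -1)) = Mul(Rational(1, 8), Add(0, -1)) = Mul(Rational(1, 8), -1) = Rational(-1, 8))
Function('t')(V) = 0
Add(Function('C')(28, -4), Function('t')(B)) = Add(Rational(-1, 8), 0) = Rational(-1, 8)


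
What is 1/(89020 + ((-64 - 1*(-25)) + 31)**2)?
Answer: 1/89084 ≈ 1.1225e-5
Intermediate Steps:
1/(89020 + ((-64 - 1*(-25)) + 31)**2) = 1/(89020 + ((-64 + 25) + 31)**2) = 1/(89020 + (-39 + 31)**2) = 1/(89020 + (-8)**2) = 1/(89020 + 64) = 1/89084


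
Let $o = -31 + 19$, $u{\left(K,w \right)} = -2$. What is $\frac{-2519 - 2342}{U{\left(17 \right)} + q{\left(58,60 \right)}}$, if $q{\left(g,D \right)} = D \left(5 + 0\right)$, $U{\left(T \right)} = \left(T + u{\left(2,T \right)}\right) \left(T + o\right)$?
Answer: $- \frac{4861}{375} \approx -12.963$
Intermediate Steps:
$o = -12$
$U{\left(T \right)} = \left(-12 + T\right) \left(-2 + T\right)$ ($U{\left(T \right)} = \left(T - 2\right) \left(T - 12\right) = \left(-2 + T\right) \left(-12 + T\right) = \left(-12 + T\right) \left(-2 + T\right)$)
$q{\left(g,D \right)} = 5 D$ ($q{\left(g,D \right)} = D 5 = 5 D$)
$\frac{-2519 - 2342}{U{\left(17 \right)} + q{\left(58,60 \right)}} = \frac{-2519 - 2342}{\left(24 + 17^{2} - 238\right) + 5 \cdot 60} = - \frac{4861}{\left(24 + 289 - 238\right) + 300} = - \frac{4861}{75 + 300} = - \frac{4861}{375}$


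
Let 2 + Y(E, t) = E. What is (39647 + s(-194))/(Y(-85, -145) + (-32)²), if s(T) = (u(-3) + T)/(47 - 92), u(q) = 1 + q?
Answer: 1784311/42165 ≈ 42.317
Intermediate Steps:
Y(E, t) = -2 + E
s(T) = 2/45 - T/45 (s(T) = ((1 - 3) + T)/(47 - 92) = (-2 + T)/(-45) = (-2 + T)*(-1/45) = 2/45 - T/45)
(39647 + s(-194))/(Y(-85, -145) + (-32)²) = (39647 + (2/45 - 1/45*(-194)))/((-2 - 85) + (-32)²) = (39647 + (2/45 + 194/45))/(-87 + 1024) = (39647 + 196/45)/937 = (1784311/45)*(1/937) = 1784311/42165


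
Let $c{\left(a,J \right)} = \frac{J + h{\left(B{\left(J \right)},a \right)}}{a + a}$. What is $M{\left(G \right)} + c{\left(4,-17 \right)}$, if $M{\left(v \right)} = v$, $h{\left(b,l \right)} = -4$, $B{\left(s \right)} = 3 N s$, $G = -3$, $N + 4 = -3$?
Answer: $- \frac{45}{8} \approx -5.625$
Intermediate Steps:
$N = -7$ ($N = -4 - 3 = -7$)
$B{\left(s \right)} = - 21 s$ ($B{\left(s \right)} = 3 \left(-7\right) s = - 21 s$)
$c{\left(a,J \right)} = \frac{-4 + J}{2 a}$ ($c{\left(a,J \right)} = \frac{J - 4}{a + a} = \frac{-4 + J}{2 a}$)
$M{\left(G \right)} + c{\left(4,-17 \right)} = -3 + \frac{-4 - 17}{2 \cdot 4} = -3 + \frac{1}{2} \cdot \frac{1}{4} \left(-21\right) = -3 - \frac{21}{8} = - \frac{45}{8}$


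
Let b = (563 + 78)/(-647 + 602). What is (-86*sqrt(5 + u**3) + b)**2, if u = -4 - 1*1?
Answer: -1796817119/2025 + 220504*I*sqrt(30)/45 ≈ -8.8732e+5 + 26839.0*I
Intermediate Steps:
u = -5 (u = -4 - 1 = -5)
b = -641/45 (b = 641/(-45) = 641*(-1/45) = -641/45 ≈ -14.244)
(-86*sqrt(5 + u**3) + b)**2 = (-86*sqrt(5 + (-5)**3) - 641/45)**2 = (-86*sqrt(5 - 125) - 641/45)**2 = (-172*I*sqrt(30) - 641/45)**2 = (-641/45 - 172*I*sqrt(30))**2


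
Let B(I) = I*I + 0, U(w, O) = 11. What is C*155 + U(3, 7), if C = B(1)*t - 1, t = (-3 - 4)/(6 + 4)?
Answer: -505/2 ≈ -252.50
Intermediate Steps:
B(I) = I² (B(I) = I² + 0 = I²)
t = -7/10 ≈ -0.70000
C = -17/10 (C = 1²*(-7/10) - 1 = 1*(-7/10) - 1 = -7/10 - 1 = -17/10 ≈ -1.7000)
C*155 + U(3, 7) = -17/10*155 + 11 = -527/2 + 11 = -505/2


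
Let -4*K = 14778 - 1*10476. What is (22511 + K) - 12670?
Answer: 17531/2 ≈ 8765.5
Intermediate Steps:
K = -2151/2 (K = -(14778 - 1*10476)/4 = -(14778 - 10476)/4 = -1/4*4302 = -2151/2 ≈ -1075.5)
(22511 + K) - 12670 = (22511 - 2151/2) - 12670 = 42871/2 - 12670 = 17531/2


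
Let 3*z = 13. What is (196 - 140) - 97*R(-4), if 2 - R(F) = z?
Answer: 847/3 ≈ 282.33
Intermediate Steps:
z = 13/3 (z = (⅓)*13 = 13/3 ≈ 4.3333)
R(F) = -7/3 (R(F) = 2 - 1*13/3 = 2 - 13/3 = -7/3)
(196 - 140) - 97*R(-4) = (196 - 140) - 97*(-7/3) = 56 + 679/3 = 847/3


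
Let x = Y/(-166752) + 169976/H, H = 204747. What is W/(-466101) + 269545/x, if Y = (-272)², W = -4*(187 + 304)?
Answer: 44681596573468424791/64068669903024 ≈ 6.9740e+5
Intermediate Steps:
W = -1964 (W = -4*491 = -1964)
Y = 73984
x = 137456624/355645539 (x = 73984/(-166752) + 169976/204747 = 73984*(-1/166752) + 169976*(1/204747) = -2312/5211 + 169976/204747 = 137456624/355645539 ≈ 0.38650)
W/(-466101) + 269545/x = -1964/(-466101) + 269545/(137456624/355645539) = -1964*(-1/466101) + 269545*(355645539/137456624) = 1964/466101 + 95862476809755/137456624 = 44681596573468424791/64068669903024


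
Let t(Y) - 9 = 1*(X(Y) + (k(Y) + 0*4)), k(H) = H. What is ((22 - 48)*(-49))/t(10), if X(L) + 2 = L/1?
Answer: 1274/27 ≈ 47.185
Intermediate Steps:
X(L) = -2 + L (X(L) = -2 + L/1 = -2 + L*1 = -2 + L)
t(Y) = 7 + 2*Y (t(Y) = 9 + 1*((-2 + Y) + (Y + 0*4)) = 9 + 1*((-2 + Y) + (Y + 0)) = 9 + 1*((-2 + Y) + Y) = 9 + 1*(-2 + 2*Y) = 9 + (-2 + 2*Y) = 7 + 2*Y)
((22 - 48)*(-49))/t(10) = ((22 - 48)*(-49))/(7 + 2*10) = (-26*(-49))/(7 + 20) = 1274/27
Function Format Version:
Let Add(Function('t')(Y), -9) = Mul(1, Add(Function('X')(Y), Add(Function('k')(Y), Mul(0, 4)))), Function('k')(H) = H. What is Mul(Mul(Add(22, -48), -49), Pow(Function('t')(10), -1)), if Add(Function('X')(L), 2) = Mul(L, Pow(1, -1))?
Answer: Rational(1274, 27) ≈ 47.185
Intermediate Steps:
Function('X')(L) = Add(-2, L) (Function('X')(L) = Add(-2, Mul(L, Pow(1, -1))) = Add(-2, Mul(L, 1)) = Add(-2, L))
Function('t')(Y) = Add(7, Mul(2, Y)) (Function('t')(Y) = Add(9, Mul(1, Add(Add(-2, Y), Add(Y, Mul(0, 4))))) = Add(9, Mul(1, Add(Add(-2, Y), Add(Y, 0)))) = Add(9, Mul(1, Add(Add(-2, Y), Y))) = Add(9, Mul(1, Add(-2, Mul(2, Y)))) = Add(9, Add(-2, Mul(2, Y))) = Add(7, Mul(2, Y)))
Mul(Mul(Add(22, -48), -49), Pow(Function('t')(10), -1)) = Mul(Mul(Add(22, -48), -49), Pow(Add(7, Mul(2, 10)), -1)) = Mul(Mul(-26, -49), Pow(Add(7, 20), -1)) = Mul(1274, Pow(27, -1)) = Mul(1274, Rational(1, 27)) = Rational(1274, 27)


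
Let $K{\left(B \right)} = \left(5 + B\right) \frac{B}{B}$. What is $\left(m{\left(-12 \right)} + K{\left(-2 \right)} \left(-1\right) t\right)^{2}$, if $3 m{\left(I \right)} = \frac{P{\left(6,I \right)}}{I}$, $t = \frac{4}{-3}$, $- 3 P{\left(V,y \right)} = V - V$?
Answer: $16$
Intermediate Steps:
$P{\left(V,y \right)} = 0$ ($P{\left(V,y \right)} = - \frac{V - V}{3} = \left(- \frac{1}{3}\right) 0 = 0$)
$t = - \frac{4}{3}$ ($t = 4 \left(- \frac{1}{3}\right) = - \frac{4}{3} \approx -1.3333$)
$K{\left(B \right)} = 5 + B$ ($K{\left(B \right)} = \left(5 + B\right) 1 = 5 + B$)
$m{\left(I \right)} = 0$ ($m{\left(I \right)} = \frac{0 \frac{1}{I}}{3} = \frac{1}{3} \cdot 0 = 0$)
$\left(m{\left(-12 \right)} + K{\left(-2 \right)} \left(-1\right) t\right)^{2} = \left(0 + \left(5 - 2\right) \left(-1\right) \left(- \frac{4}{3}\right)\right)^{2} = \left(0 + 3 \left(-1\right) \left(- \frac{4}{3}\right)\right)^{2} = \left(0 - -4\right)^{2} = \left(0 + 4\right)^{2} = 4^{2} = 16$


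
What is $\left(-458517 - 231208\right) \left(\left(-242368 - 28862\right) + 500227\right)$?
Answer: $-157944955825$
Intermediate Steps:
$\left(-458517 - 231208\right) \left(\left(-242368 - 28862\right) + 500227\right) = - 689725 \left(-271230 + 500227\right) = \left(-689725\right) 228997 = -157944955825$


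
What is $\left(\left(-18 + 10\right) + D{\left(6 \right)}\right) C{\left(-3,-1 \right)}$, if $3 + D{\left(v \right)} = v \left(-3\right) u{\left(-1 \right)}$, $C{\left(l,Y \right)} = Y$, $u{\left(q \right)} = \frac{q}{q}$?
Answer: $29$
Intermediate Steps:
$u{\left(q \right)} = 1$
$D{\left(v \right)} = -3 - 3 v$ ($D{\left(v \right)} = -3 + v \left(-3\right) 1 = -3 + - 3 v 1 = -3 - 3 v$)
$\left(\left(-18 + 10\right) + D{\left(6 \right)}\right) C{\left(-3,-1 \right)} = \left(\left(-18 + 10\right) - 21\right) \left(-1\right) = \left(-8 - 21\right) \left(-1\right) = \left(-29\right) \left(-1\right) = 29$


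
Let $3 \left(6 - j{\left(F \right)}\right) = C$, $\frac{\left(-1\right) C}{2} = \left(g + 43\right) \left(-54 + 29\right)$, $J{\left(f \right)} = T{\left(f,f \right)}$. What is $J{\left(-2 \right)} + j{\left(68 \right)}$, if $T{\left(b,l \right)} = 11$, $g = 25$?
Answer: $- \frac{3349}{3} \approx -1116.3$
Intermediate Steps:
$J{\left(f \right)} = 11$
$C = 3400$ ($C = - 2 \left(25 + 43\right) \left(-54 + 29\right) = - 2 \cdot 68 \left(-25\right) = \left(-2\right) \left(-1700\right) = 3400$)
$j{\left(F \right)} = - \frac{3382}{3}$ ($j{\left(F \right)} = 6 - \frac{3400}{3} = - \frac{3382}{3}$)
$J{\left(-2 \right)} + j{\left(68 \right)} = 11 - \frac{3382}{3} = - \frac{3349}{3}$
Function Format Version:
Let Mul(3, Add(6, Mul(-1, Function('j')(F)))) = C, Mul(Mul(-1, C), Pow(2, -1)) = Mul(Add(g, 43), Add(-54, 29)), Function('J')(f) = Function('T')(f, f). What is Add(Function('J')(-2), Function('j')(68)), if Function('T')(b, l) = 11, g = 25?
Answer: Rational(-3349, 3) ≈ -1116.3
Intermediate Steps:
Function('J')(f) = 11
C = 3400 (C = Mul(-2, Mul(Add(25, 43), Add(-54, 29))) = Mul(-2, Mul(68, -25)) = Mul(-2, -1700) = 3400)
Function('j')(F) = Rational(-3382, 3) (Function('j')(F) = Add(6, Mul(Rational(-1, 3), 3400)) = Add(6, Rational(-3400, 3)) = Rational(-3382, 3))
Add(Function('J')(-2), Function('j')(68)) = Add(11, Rational(-3382, 3)) = Rational(-3349, 3)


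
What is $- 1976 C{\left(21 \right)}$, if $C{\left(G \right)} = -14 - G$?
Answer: $69160$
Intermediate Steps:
$- 1976 C{\left(21 \right)} = - 1976 \left(-14 - 21\right) = \left(-1976\right) \left(-35\right) = 69160$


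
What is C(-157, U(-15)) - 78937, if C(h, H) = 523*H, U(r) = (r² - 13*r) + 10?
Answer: 145953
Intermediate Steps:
U(r) = 10 + r² - 13*r
C(-157, U(-15)) - 78937 = 523*(10 + (-15)² - 13*(-15)) - 78937 = 523*(10 + 225 + 195) - 78937 = 523*430 - 78937 = 224890 - 78937 = 145953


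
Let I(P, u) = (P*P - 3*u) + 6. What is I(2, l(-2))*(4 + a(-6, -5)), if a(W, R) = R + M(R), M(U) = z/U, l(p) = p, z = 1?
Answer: -96/5 ≈ -19.200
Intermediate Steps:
I(P, u) = 6 + P**2 - 3*u (I(P, u) = (P**2 - 3*u) + 6 = 6 + P**2 - 3*u)
M(U) = 1/U
a(W, R) = R + 1/R
I(2, l(-2))*(4 + a(-6, -5)) = (6 + 2**2 - 3*(-2))*(4 + (-5 + 1/(-5))) = (6 + 4 + 6)*(4 + (-5 - 1/5)) = 16*(4 - 26/5) = 16*(-6/5) = -96/5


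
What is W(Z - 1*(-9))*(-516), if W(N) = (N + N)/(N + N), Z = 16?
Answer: -516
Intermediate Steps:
W(N) = 1 (W(N) = (2*N)/((2*N)) = (2*N)*(1/(2*N)) = 1)
W(Z - 1*(-9))*(-516) = 1*(-516) = -516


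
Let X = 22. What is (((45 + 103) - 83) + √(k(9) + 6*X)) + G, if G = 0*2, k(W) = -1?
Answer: 65 + √131 ≈ 76.446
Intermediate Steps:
G = 0
(((45 + 103) - 83) + √(k(9) + 6*X)) + G = (((45 + 103) - 83) + √(-1 + 6*22)) + 0 = ((148 - 83) + √(-1 + 132)) + 0 = (65 + √131) + 0 = 65 + √131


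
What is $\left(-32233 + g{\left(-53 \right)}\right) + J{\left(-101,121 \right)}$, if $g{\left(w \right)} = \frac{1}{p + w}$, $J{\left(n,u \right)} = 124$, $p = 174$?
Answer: $- \frac{3885188}{121} \approx -32109.0$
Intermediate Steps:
$g{\left(w \right)} = \frac{1}{174 + w}$
$\left(-32233 + g{\left(-53 \right)}\right) + J{\left(-101,121 \right)} = \left(-32233 + \frac{1}{174 - 53}\right) + 124 = \left(-32233 + \frac{1}{121}\right) + 124 = - \frac{3900192}{121} + 124 = - \frac{3885188}{121}$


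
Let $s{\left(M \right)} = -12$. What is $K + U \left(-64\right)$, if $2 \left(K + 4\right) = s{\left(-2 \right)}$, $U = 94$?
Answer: $-6026$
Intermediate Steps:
$K = -10$ ($K = -4 + \frac{1}{2} \left(-12\right) = -4 - 6 = -10$)
$K + U \left(-64\right) = -10 + 94 \left(-64\right) = -10 - 6016 = -6026$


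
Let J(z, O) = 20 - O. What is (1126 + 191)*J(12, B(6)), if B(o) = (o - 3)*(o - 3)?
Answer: 14487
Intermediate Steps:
B(o) = (-3 + o)² (B(o) = (-3 + o)*(-3 + o) = (-3 + o)²)
(1126 + 191)*J(12, B(6)) = (1126 + 191)*(20 - (-3 + 6)²) = 1317*(20 - 1*3²) = 1317*(20 - 1*9) = 1317*(20 - 9) = 1317*11 = 14487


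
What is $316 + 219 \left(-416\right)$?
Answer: $-90788$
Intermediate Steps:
$316 + 219 \left(-416\right) = 316 - 91104 = -90788$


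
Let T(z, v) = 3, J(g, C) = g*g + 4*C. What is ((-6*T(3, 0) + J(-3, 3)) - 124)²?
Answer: 14641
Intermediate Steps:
J(g, C) = g² + 4*C
((-6*T(3, 0) + J(-3, 3)) - 124)² = ((-6*3 + ((-3)² + 4*3)) - 124)² = ((-18 + (9 + 12)) - 124)² = ((-18 + 21) - 124)² = (3 - 124)² = (-121)² = 14641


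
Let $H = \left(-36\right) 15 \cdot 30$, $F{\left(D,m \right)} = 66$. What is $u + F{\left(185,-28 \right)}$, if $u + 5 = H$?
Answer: $-16139$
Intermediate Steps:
$H = -16200$ ($H = \left(-540\right) 30 = -16200$)
$u = -16205$ ($u = -5 - 16200 = -16205$)
$u + F{\left(185,-28 \right)} = -16205 + 66 = -16139$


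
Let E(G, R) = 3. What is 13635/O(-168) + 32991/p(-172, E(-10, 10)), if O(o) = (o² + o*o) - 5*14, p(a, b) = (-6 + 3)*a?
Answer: 311167043/4848508 ≈ 64.178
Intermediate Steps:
p(a, b) = -3*a
O(o) = -70 + 2*o² (O(o) = (o² + o²) - 70 = 2*o² - 70 = -70 + 2*o²)
13635/O(-168) + 32991/p(-172, E(-10, 10)) = 13635/(-70 + 2*(-168)²) + 32991/((-3*(-172))) = 13635/(-70 + 2*28224) + 32991/516 = 13635/(-70 + 56448) + 32991*(1/516) = 13635/56378 + 10997/172 = 311167043/4848508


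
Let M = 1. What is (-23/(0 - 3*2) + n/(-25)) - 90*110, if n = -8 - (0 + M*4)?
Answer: -1484353/150 ≈ -9895.7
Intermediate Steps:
n = -12 (n = -8 - (0 + 1*4) = -8 - (0 + 4) = -8 - 1*4 = -8 - 4 = -12)
(-23/(0 - 3*2) + n/(-25)) - 90*110 = (-23/(0 - 3*2) - 12/(-25)) - 90*110 = (-23/(0 - 6) - 12*(-1/25)) - 9900 = (-23/(-6) + 12/25) - 9900 = (-23*(-⅙) + 12/25) - 9900 = (23/6 + 12/25) - 9900 = 647/150 - 9900 = -1484353/150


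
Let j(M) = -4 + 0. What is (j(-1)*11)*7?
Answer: -308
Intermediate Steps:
j(M) = -4
(j(-1)*11)*7 = -4*11*7 = -44*7 = -308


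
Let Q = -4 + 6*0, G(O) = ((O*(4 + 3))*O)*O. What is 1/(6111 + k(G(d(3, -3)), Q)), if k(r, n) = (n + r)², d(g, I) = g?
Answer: 1/40336 ≈ 2.4792e-5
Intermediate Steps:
G(O) = 7*O³ (G(O) = ((O*7)*O)*O = ((7*O)*O)*O = (7*O²)*O = 7*O³)
Q = -4 (Q = -4 + 0 = -4)
1/(6111 + k(G(d(3, -3)), Q)) = 1/(6111 + (-4 + 7*3³)²) = 1/(6111 + (-4 + 7*27)²) = 1/(6111 + (-4 + 189)²) = 1/(6111 + 185²) = 1/(6111 + 34225) = 1/40336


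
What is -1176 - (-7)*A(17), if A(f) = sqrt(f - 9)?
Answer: -1176 + 14*sqrt(2) ≈ -1156.2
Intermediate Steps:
A(f) = sqrt(-9 + f)
-1176 - (-7)*A(17) = -1176 - (-7)*sqrt(-9 + 17) = -1176 - (-7)*sqrt(8) = -1176 - (-7)*2*sqrt(2) = -1176 - (-14)*sqrt(2) = -1176 + 14*sqrt(2)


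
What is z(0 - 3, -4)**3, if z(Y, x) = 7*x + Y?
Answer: -29791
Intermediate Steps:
z(Y, x) = Y + 7*x
z(0 - 3, -4)**3 = ((0 - 3) + 7*(-4))**3 = (-3 - 28)**3 = (-31)**3 = -29791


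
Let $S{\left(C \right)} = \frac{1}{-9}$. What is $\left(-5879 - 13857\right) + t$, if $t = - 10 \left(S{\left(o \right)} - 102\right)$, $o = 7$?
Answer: $- \frac{168434}{9} \approx -18715.0$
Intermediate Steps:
$S{\left(C \right)} = - \frac{1}{9}$
$t = \frac{9190}{9}$ ($t = - 10 \left(- \frac{1}{9} - 102\right) = \left(-10\right) \left(- \frac{919}{9}\right) = \frac{9190}{9} \approx 1021.1$)
$\left(-5879 - 13857\right) + t = \left(-5879 - 13857\right) + \frac{9190}{9} = -19736 + \frac{9190}{9} = - \frac{168434}{9}$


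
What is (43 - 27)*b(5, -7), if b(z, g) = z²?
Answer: 400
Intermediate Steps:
(43 - 27)*b(5, -7) = (43 - 27)*5² = 16*25 = 400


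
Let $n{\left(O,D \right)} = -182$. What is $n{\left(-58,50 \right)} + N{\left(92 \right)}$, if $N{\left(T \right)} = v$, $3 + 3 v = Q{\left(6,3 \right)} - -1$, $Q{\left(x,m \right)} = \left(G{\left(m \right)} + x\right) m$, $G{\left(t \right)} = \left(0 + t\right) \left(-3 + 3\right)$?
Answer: $- \frac{530}{3} \approx -176.67$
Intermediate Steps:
$G{\left(t \right)} = 0$ ($G{\left(t \right)} = t 0 = 0$)
$Q{\left(x,m \right)} = m x$ ($Q{\left(x,m \right)} = \left(0 + x\right) m = x m = m x$)
$v = \frac{16}{3}$ ($v = -1 + \frac{3 \cdot 6 - -1}{3} = -1 + \frac{18 + 1}{3} = -1 + \frac{1}{3} \cdot 19 = -1 + \frac{19}{3} = \frac{16}{3} \approx 5.3333$)
$N{\left(T \right)} = \frac{16}{3}$
$n{\left(-58,50 \right)} + N{\left(92 \right)} = -182 + \frac{16}{3} = - \frac{530}{3}$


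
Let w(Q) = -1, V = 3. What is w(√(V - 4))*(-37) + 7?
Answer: 44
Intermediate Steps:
w(√(V - 4))*(-37) + 7 = -1*(-37) + 7 = 37 + 7 = 44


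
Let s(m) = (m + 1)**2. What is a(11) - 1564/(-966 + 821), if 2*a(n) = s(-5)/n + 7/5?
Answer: 38961/3190 ≈ 12.213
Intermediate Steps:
s(m) = (1 + m)**2
a(n) = 7/10 + 8/n (a(n) = ((1 - 5)**2/n + 7/5)/2 = ((-4)**2/n + 7*(1/5))/2 = (16/n + 7/5)/2 = (7/5 + 16/n)/2 = 7/10 + 8/n)
a(11) - 1564/(-966 + 821) = (7/10 + 8/11) - 1564/(-966 + 821) = (7/10 + 8*(1/11)) - 1564/(-145) = (7/10 + 8/11) - 1564*(-1/145) = 157/110 + 1564/145 = 38961/3190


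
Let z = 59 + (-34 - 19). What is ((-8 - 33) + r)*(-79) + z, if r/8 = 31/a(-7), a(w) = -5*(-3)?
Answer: 29083/15 ≈ 1938.9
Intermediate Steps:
z = 6 (z = 59 - 53 = 6)
a(w) = 15
r = 248/15 (r = 8*(31/15) = 248/15 ≈ 16.533)
((-8 - 33) + r)*(-79) + z = ((-8 - 33) + 248/15)*(-79) + 6 = (-41 + 248/15)*(-79) + 6 = -367/15*(-79) + 6 = 28993/15 + 6 = 29083/15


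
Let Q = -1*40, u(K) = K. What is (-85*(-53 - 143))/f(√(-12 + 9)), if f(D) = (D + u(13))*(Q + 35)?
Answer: -10829/43 + 833*I*√3/43 ≈ -251.84 + 33.553*I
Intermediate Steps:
Q = -40
f(D) = -65 - 5*D (f(D) = (D + 13)*(-40 + 35) = (13 + D)*(-5) = -65 - 5*D)
(-85*(-53 - 143))/f(√(-12 + 9)) = (-85*(-53 - 143))/(-65 - 5*√(-12 + 9)) = (-85*(-196))/(-65 - 5*I*√3) = 16660/(-65 - 5*I*√3)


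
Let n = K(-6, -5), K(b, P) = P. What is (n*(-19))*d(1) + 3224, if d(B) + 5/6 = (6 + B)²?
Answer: 46799/6 ≈ 7799.8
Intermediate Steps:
d(B) = -⅚ + (6 + B)²
n = -5
(n*(-19))*d(1) + 3224 = (-5*(-19))*(-⅚ + (6 + 1)²) + 3224 = 95*(-⅚ + 7²) + 3224 = 95*(-⅚ + 49) + 3224 = 95*(289/6) + 3224 = 27455/6 + 3224 = 46799/6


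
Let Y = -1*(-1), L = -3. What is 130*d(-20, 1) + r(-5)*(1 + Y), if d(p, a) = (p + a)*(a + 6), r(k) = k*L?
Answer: -17260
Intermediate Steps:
r(k) = -3*k (r(k) = k*(-3) = -3*k)
d(p, a) = (6 + a)*(a + p) (d(p, a) = (a + p)*(6 + a) = (6 + a)*(a + p))
Y = 1
130*d(-20, 1) + r(-5)*(1 + Y) = 130*(1² + 6*1 + 6*(-20) + 1*(-20)) + (-3*(-5))*(1 + 1) = 130*(1 + 6 - 120 - 20) + 15*2 = 130*(-133) + 30 = -17290 + 30 = -17260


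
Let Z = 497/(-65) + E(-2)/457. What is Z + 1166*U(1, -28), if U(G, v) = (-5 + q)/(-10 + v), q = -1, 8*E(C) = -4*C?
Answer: 99593874/564395 ≈ 176.46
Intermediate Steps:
E(C) = -C/2 (E(C) = (-4*C)/8 = -C/2)
Z = -227064/29705 (Z = 497/(-65) - ½*(-2)/457 = 497*(-1/65) + 1*(1/457) = -497/65 + 1/457 = -227064/29705 ≈ -7.6440)
U(G, v) = -6/(-10 + v) (U(G, v) = (-5 - 1)/(-10 + v) = -6/(-10 + v))
Z + 1166*U(1, -28) = -227064/29705 + 1166*(-6/(-10 - 28)) = -227064/29705 + 1166*(-6/(-38)) = -227064/29705 + 1166*(-6*(-1/38)) = -227064/29705 + 1166*(3/19) = -227064/29705 + 3498/19 = 99593874/564395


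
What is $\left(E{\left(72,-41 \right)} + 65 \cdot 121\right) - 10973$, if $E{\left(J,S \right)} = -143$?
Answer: $-3251$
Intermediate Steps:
$\left(E{\left(72,-41 \right)} + 65 \cdot 121\right) - 10973 = \left(-143 + 65 \cdot 121\right) - 10973 = \left(-143 + 7865\right) - 10973 = 7722 - 10973 = -3251$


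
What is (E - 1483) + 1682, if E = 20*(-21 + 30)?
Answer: 379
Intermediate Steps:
E = 180 (E = 20*9 = 180)
(E - 1483) + 1682 = (180 - 1483) + 1682 = -1303 + 1682 = 379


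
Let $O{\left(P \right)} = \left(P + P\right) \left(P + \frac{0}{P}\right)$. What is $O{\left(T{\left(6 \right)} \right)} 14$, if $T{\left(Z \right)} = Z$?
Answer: $1008$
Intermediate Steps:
$O{\left(P \right)} = 2 P^{2}$ ($O{\left(P \right)} = 2 P \left(P + 0\right) = 2 P P = 2 P^{2}$)
$O{\left(T{\left(6 \right)} \right)} 14 = 2 \cdot 6^{2} \cdot 14 = 2 \cdot 36 \cdot 14 = 72 \cdot 14 = 1008$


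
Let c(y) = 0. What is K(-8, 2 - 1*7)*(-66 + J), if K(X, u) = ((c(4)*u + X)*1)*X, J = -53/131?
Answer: -556736/131 ≈ -4249.9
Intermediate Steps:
J = -53/131 (J = -53*1/131 = -53/131 ≈ -0.40458)
K(X, u) = X² (K(X, u) = ((0*u + X)*1)*X = ((0 + X)*1)*X = (X*1)*X = X*X = X²)
K(-8, 2 - 1*7)*(-66 + J) = (-8)²*(-66 - 53/131) = 64*(-8699/131) = -556736/131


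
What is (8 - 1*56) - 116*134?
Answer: -15592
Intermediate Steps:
(8 - 1*56) - 116*134 = (8 - 56) - 15544 = -48 - 15544 = -15592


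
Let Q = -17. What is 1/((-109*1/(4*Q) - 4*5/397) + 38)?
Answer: 26996/1067761 ≈ 0.025283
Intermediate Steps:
1/((-109*1/(4*Q) - 4*5/397) + 38) = 1/((-109/(4*(-17)) - 4*5/397) + 38) = 1/((-109/(-68) - 20*1/397) + 38) = 1/((-109*(-1/68) - 20/397) + 38) = 1/((109/68 - 20/397) + 38) = 1/(41913/26996 + 38) = 1/(1067761/26996) = 26996/1067761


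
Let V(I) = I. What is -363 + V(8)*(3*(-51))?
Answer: -1587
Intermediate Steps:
-363 + V(8)*(3*(-51)) = -363 + 8*(3*(-51)) = -363 + 8*(-153) = -363 - 1224 = -1587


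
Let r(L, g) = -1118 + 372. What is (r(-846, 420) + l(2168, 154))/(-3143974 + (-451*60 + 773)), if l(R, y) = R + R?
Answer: -3590/3170261 ≈ -0.0011324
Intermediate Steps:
r(L, g) = -746
l(R, y) = 2*R
(r(-846, 420) + l(2168, 154))/(-3143974 + (-451*60 + 773)) = (-746 + 2*2168)/(-3143974 + (-451*60 + 773)) = (-746 + 4336)/(-3143974 + (-27060 + 773)) = 3590/(-3143974 - 26287) = 3590/(-3170261) = 3590*(-1/3170261) = -3590/3170261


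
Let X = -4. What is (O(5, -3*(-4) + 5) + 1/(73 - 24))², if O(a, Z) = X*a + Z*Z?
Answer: 173765124/2401 ≈ 72372.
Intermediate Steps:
O(a, Z) = Z² - 4*a (O(a, Z) = -4*a + Z*Z = -4*a + Z² = Z² - 4*a)
(O(5, -3*(-4) + 5) + 1/(73 - 24))² = (((-3*(-4) + 5)² - 4*5) + 1/(73 - 24))² = (((12 + 5)² - 20) + 1/49)² = ((17² - 20) + 1/49)² = ((289 - 20) + 1/49)² = (269 + 1/49)² = (13182/49)² = 173765124/2401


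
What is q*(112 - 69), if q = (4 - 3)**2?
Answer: 43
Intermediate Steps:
q = 1 (q = 1**2 = 1)
q*(112 - 69) = 1*(112 - 69) = 1*43 = 43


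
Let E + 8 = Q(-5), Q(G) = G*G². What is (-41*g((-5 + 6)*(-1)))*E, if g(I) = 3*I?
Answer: -16359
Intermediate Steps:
Q(G) = G³
E = -133 (E = -8 + (-5)³ = -8 - 125 = -133)
(-41*g((-5 + 6)*(-1)))*E = -123*(-5 + 6)*(-1)*(-133) = -123*1*(-1)*(-133) = -123*(-1)*(-133) = -41*(-3)*(-133) = 123*(-133) = -16359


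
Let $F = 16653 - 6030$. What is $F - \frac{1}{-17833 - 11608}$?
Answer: $\frac{312751744}{29441} \approx 10623.0$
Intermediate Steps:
$F = 10623$
$F - \frac{1}{-17833 - 11608} = 10623 - \frac{1}{-17833 - 11608} = 10623 - \frac{1}{-29441} = 10623 - - \frac{1}{29441} = 10623 + \frac{1}{29441} = \frac{312751744}{29441}$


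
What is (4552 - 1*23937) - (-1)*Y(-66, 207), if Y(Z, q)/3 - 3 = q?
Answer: -18755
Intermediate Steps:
Y(Z, q) = 9 + 3*q
(4552 - 1*23937) - (-1)*Y(-66, 207) = (4552 - 1*23937) - (-1)*(9 + 3*207) = (4552 - 23937) - (-1)*(9 + 621) = -19385 - (-1)*630 = -19385 - 1*(-630) = -19385 + 630 = -18755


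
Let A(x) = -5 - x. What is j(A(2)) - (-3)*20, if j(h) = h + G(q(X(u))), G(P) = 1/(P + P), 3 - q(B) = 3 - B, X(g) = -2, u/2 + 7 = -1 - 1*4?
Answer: 211/4 ≈ 52.750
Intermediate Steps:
u = -24 (u = -14 + 2*(-1 - 1*4) = -14 + 2*(-1 - 4) = -14 + 2*(-5) = -14 - 10 = -24)
q(B) = B (q(B) = 3 - (3 - B) = 3 + (-3 + B) = B)
G(P) = 1/(2*P)
j(h) = -¼ + h (j(h) = h + (½)/(-2) = h + (½)*(-½) = h - ¼ = -¼ + h)
j(A(2)) - (-3)*20 = (-¼ + (-5 - 1*2)) - (-3)*20 = (-¼ + (-5 - 2)) - 1*(-60) = (-¼ - 7) + 60 = -29/4 + 60 = 211/4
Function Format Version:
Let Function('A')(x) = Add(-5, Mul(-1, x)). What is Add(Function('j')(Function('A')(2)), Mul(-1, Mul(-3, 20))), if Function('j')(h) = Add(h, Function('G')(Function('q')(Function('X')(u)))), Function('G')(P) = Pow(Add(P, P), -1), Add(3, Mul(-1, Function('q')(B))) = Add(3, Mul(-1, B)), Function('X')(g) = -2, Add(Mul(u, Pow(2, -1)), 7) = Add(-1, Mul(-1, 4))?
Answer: Rational(211, 4) ≈ 52.750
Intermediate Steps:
u = -24 (u = Add(-14, Mul(2, Add(-1, Mul(-1, 4)))) = Add(-14, Mul(2, Add(-1, -4))) = Add(-14, Mul(2, -5)) = Add(-14, -10) = -24)
Function('q')(B) = B (Function('q')(B) = Add(3, Mul(-1, Add(3, Mul(-1, B)))) = Add(3, Add(-3, B)) = B)
Function('G')(P) = Mul(Rational(1, 2), Pow(P, -1)) (Function('G')(P) = Pow(Mul(2, P), -1) = Mul(Rational(1, 2), Pow(P, -1)))
Function('j')(h) = Add(Rational(-1, 4), h) (Function('j')(h) = Add(h, Mul(Rational(1, 2), Pow(-2, -1))) = Add(h, Mul(Rational(1, 2), Rational(-1, 2))) = Add(h, Rational(-1, 4)) = Add(Rational(-1, 4), h))
Add(Function('j')(Function('A')(2)), Mul(-1, Mul(-3, 20))) = Add(Add(Rational(-1, 4), Add(-5, Mul(-1, 2))), Mul(-1, Mul(-3, 20))) = Add(Add(Rational(-1, 4), Add(-5, -2)), Mul(-1, -60)) = Add(Add(Rational(-1, 4), -7), 60) = Add(Rational(-29, 4), 60) = Rational(211, 4)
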